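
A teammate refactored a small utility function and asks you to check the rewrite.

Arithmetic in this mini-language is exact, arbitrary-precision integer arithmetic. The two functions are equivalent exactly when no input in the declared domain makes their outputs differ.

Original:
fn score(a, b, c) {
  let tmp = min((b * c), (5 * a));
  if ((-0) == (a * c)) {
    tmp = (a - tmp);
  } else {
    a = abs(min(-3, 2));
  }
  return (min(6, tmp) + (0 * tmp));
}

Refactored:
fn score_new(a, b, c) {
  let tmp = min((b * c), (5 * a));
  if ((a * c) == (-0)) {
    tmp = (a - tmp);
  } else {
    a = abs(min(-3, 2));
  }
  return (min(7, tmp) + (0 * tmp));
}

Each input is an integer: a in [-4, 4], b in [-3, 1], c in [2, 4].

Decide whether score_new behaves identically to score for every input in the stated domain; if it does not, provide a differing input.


There is a counterexample at a=0, b=-3, c=3: 6 on one side, 7 on the other.
score: tmp := -9 | ((-0) == (a * c)): true | tmp := 9 | result 6
score_new: tmp := -9 | ((a * c) == (-0)): true | tmp := 9 | result 7
verdict: not equivalent; witness: a=0, b=-3, c=3


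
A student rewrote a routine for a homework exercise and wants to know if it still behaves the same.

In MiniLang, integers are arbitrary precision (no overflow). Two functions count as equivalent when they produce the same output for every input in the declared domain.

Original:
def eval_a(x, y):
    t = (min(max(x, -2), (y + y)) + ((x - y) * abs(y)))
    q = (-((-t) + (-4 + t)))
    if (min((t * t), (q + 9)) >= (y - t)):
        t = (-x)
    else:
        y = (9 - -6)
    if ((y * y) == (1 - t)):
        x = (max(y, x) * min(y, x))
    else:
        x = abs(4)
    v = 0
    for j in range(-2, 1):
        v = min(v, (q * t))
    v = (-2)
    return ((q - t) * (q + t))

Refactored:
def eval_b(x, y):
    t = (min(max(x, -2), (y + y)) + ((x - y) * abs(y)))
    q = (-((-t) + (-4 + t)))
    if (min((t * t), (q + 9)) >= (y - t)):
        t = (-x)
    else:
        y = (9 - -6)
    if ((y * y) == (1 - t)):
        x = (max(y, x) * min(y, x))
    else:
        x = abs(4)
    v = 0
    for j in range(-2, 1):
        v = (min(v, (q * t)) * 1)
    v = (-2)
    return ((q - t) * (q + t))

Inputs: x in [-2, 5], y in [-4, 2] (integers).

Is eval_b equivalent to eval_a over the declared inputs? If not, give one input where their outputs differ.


Comparing the listings, the differences include: constant usage differs; arithmetic usage differs.
Tracing x=3, y=2: eval_a: t becomes 5; next q becomes 4; next (min((t * t), (q + 9)) >= (y - t)) evaluates to true; next t becomes -3; next ((y * y) == (1 - t)) evaluates to true; next x becomes 6; next v becomes 0; next at j=-2:; next v becomes -12; next at j=-1:; next v becomes -12; next at j=0:; next v becomes -12; next v becomes -2; next final value 7 | eval_b: t becomes 5; next q becomes 4; next (min((t * t), (q + 9)) >= (y - t)) evaluates to true; next t becomes -3; next ((y * y) == (1 - t)) evaluates to true; next x becomes 6; next v becomes 0; next at j=-2:; next v becomes -12; next at j=-1:; next v becomes -12; next at j=0:; next v becomes -12; next v becomes -2; next final value 7 — matching result 7.
Every one of the 56 inputs gives matching results.
verdict: equivalent


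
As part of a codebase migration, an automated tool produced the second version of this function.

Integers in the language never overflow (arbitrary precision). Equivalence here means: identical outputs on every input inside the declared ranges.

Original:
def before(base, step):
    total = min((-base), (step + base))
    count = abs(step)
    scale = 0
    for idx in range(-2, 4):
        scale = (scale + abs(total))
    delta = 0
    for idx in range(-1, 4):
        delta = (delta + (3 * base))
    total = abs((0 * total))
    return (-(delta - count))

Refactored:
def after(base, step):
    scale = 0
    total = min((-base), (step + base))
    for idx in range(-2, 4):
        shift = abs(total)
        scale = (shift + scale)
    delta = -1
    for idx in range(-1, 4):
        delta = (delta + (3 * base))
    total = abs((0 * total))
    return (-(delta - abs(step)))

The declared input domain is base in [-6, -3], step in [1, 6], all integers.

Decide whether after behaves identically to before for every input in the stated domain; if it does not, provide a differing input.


Try base=-6, step=1.
before: total := -5 | count := 1 | scale := 0 | iter idx=-2: | scale := 5 | iter idx=-1: | scale := 10 | iter idx=0: | scale := 15 | iter idx=1: | scale := 20 | iter idx=2: | scale := 25 | iter idx=3: | scale := 30 | delta := 0 | iter idx=-1: | delta := -18 | iter idx=0: | delta := -36 | iter idx=1: | delta := -54 | iter idx=2: | delta := -72 | iter idx=3: | delta := -90 | total := 0 | result 91
after: scale := 0 | total := -5 | iter idx=-2: | shift := 5 | scale := 5 | iter idx=-1: | shift := 5 | scale := 10 | iter idx=0: | shift := 5 | scale := 15 | iter idx=1: | shift := 5 | scale := 20 | iter idx=2: | shift := 5 | scale := 25 | iter idx=3: | shift := 5 | scale := 30 | delta := -1 | iter idx=-1: | delta := -19 | iter idx=0: | delta := -37 | iter idx=1: | delta := -55 | iter idx=2: | delta := -73 | iter idx=3: | delta := -91 | total := 0 | result 92
91 vs 92 — the two versions disagree here.
verdict: not equivalent; witness: base=-6, step=1


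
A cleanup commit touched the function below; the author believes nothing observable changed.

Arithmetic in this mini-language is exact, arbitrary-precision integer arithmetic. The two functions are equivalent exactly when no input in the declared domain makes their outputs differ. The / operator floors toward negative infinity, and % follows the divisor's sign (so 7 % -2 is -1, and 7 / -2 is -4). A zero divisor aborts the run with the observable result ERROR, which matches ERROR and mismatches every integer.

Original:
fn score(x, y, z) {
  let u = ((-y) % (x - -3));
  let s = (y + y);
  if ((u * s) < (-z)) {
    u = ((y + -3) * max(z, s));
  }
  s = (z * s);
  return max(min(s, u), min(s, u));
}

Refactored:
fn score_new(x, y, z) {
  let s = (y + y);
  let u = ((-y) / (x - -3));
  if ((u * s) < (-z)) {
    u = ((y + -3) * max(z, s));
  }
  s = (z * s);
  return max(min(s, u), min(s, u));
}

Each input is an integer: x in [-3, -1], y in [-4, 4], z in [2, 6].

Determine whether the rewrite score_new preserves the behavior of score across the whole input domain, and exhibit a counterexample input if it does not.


On input x=-2, y=-2, z=2, score returns -8 while score_new returns -10.
verdict: not equivalent; witness: x=-2, y=-2, z=2


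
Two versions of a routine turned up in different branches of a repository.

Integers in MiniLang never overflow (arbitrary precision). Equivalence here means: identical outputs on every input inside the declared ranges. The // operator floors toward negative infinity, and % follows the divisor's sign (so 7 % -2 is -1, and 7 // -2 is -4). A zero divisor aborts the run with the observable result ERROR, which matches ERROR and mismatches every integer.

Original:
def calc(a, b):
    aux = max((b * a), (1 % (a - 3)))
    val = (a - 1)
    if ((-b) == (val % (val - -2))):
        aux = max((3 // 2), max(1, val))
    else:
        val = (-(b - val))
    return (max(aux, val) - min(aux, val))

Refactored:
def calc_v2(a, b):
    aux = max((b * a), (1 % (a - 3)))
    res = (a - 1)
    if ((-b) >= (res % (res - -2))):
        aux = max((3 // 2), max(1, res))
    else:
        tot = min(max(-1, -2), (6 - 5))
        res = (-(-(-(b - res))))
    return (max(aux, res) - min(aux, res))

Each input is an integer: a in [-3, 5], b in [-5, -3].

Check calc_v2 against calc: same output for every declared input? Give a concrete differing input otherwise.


The rewrite breaks on a=-3, b=-5, where the results are 14 and 5.
calc: aux becomes 15; next val becomes -4; next ((-b) == (val % (val - -2))) evaluates to false; next val becomes 1; next final value 14
calc_v2: aux becomes 15; next res becomes -4; next ((-b) >= (res % (res - -2))) evaluates to true; next aux becomes 1; next final value 5
verdict: not equivalent; witness: a=-3, b=-5


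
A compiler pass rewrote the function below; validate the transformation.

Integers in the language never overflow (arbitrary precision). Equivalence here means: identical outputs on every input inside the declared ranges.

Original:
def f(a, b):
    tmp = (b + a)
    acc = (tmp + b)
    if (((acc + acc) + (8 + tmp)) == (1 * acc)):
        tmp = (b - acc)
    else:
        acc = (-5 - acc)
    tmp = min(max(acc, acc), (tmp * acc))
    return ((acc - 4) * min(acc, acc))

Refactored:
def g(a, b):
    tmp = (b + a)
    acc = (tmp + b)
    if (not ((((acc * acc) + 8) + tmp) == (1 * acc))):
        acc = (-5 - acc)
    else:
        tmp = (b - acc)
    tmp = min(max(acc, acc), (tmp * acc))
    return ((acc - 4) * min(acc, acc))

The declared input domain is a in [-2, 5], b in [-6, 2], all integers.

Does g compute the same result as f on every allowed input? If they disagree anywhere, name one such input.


Run the pair on a=-1, b=-2.
f: tmp=-3, then acc=-5, then (((acc + acc) + (8 + tmp)) == (1 * acc)) is true, then tmp=3, then tmp=-15, then returns 45
g: tmp=-3, then acc=-5, then (not ((((acc * acc) + 8) + tmp) == (1 * acc))) is true, then acc=0, then tmp=0, then returns 0
45 vs 0 — the two versions disagree here.
verdict: not equivalent; witness: a=-1, b=-2


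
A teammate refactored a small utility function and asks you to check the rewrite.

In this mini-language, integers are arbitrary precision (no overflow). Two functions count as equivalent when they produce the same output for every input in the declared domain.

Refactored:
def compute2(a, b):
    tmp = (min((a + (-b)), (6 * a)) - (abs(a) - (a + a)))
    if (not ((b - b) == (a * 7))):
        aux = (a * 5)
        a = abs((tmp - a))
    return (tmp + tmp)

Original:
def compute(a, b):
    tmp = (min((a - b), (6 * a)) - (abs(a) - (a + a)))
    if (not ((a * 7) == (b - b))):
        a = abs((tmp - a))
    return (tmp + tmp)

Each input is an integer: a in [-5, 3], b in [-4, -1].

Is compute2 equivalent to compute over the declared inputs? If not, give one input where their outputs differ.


Differences: arithmetic usage differs, statement counts differ, local variable names differ, constant usage differs — yet all 36 inputs agree.
verdict: equivalent


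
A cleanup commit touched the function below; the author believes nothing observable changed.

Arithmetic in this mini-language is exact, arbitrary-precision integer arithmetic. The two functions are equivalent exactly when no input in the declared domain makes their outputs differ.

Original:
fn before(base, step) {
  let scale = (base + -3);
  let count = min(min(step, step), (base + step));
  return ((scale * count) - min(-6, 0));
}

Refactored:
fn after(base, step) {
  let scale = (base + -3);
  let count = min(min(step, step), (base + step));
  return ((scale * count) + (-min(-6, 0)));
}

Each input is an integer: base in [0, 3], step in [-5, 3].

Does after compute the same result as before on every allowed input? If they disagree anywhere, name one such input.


Differences: arithmetic usage differs — yet all 36 inputs agree.
verdict: equivalent


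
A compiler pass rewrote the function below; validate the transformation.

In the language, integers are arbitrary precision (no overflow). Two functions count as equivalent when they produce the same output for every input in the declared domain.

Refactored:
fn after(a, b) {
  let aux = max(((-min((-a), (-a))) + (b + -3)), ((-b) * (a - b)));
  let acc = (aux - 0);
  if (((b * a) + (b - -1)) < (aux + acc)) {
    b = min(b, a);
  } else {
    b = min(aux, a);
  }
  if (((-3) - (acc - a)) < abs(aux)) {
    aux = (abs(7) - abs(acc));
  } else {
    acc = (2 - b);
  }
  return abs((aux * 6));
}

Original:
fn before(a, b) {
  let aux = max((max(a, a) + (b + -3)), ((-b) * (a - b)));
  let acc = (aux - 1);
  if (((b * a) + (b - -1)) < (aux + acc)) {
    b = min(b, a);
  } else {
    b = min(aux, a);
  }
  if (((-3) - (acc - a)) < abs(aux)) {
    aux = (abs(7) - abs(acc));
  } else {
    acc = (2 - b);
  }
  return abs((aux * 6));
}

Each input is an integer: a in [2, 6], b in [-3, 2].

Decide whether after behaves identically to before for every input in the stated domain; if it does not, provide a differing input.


These are not equivalent — on a=2, b=-3 the outputs split (42 vs 48).
before: aux := 15 | acc := 14 | (((b * a) + (b - -1)) < (aux + acc)): true | b := -3 | (((-3) - (acc - a)) < abs(aux)): true | aux := -7 | result 42
after: aux := 15 | acc := 15 | (((b * a) + (b - -1)) < (aux + acc)): true | b := -3 | (((-3) - (acc - a)) < abs(aux)): true | aux := -8 | result 48
verdict: not equivalent; witness: a=2, b=-3


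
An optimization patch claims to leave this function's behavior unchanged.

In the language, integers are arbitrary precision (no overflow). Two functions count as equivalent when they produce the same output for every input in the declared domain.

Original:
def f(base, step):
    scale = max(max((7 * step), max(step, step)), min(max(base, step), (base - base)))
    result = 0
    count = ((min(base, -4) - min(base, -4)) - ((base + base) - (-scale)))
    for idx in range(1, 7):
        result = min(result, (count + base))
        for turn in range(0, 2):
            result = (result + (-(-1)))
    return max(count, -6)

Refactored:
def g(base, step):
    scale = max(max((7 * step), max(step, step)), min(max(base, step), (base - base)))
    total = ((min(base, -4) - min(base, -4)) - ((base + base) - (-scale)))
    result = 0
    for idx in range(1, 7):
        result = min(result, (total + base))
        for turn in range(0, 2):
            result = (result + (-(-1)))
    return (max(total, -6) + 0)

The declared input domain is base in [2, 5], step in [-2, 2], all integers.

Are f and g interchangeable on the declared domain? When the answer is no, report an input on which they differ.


The two versions differ — the changes include local variable names differ; and arithmetic usage differs; and constant usage differs.
One worked example (base=2, step=-1) — f: scale becomes 0; next result becomes 0; next count becomes -4; next at idx=1:; next result becomes -2; next at turn=0:; next result becomes -1; next at turn=1:; next result becomes 0; next at idx=2:; next result becomes -2; next at turn=0:; next result becomes -1; next at turn=1:; next result becomes 0; next at idx=3:; next result becomes -2; next at turn=0:; next result becomes -1; next at turn=1:; next result becomes 0; next at idx=4:; next result becomes -2; next at turn=0:; next result becomes -1; next at turn=1:; next result becomes 0; next at idx=5:; next result becomes -2; next at turn=0:; next result becomes -1; next at turn=1:; next result becomes 0; next at idx=6:; next result becomes -2; next at turn=0:; next result becomes -1; next at turn=1:; next result becomes 0; next final value -4; g: scale becomes 0; next total becomes -4; next result becomes 0; next at idx=1:; next result becomes -2; next at turn=0:; next result becomes -1; next at turn=1:; next result becomes 0; next at idx=2:; next result becomes -2; next at turn=0:; next result becomes -1; next at turn=1:; next result becomes 0; next at idx=3:; next result becomes -2; next at turn=0:; next result becomes -1; next at turn=1:; next result becomes 0; next at idx=4:; next result becomes -2; next at turn=0:; next result becomes -1; next at turn=1:; next result becomes 0; next at idx=5:; next result becomes -2; next at turn=0:; next result becomes -1; next at turn=1:; next result becomes 0; next at idx=6:; next result becomes -2; next at turn=0:; next result becomes -1; next at turn=1:; next result becomes 0; next final value -4; agreement on -4.
Sweeping the whole domain (20 inputs) finds no disagreement.
verdict: equivalent


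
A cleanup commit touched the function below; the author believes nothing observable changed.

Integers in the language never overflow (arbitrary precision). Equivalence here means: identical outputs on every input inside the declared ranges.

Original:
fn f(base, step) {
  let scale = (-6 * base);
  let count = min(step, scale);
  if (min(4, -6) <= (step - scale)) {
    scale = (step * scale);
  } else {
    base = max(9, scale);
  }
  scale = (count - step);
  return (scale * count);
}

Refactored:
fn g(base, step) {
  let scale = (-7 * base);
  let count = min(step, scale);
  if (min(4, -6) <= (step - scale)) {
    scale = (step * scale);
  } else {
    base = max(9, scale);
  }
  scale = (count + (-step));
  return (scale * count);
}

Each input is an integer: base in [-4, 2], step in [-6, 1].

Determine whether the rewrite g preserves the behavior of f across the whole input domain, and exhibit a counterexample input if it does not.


Take base=1, step=-6.
f: scale becomes -6; next count becomes -6; next (min(4, -6) <= (step - scale)) evaluates to true; next scale becomes 36; next scale becomes 0; next final value 0
g: scale becomes -7; next count becomes -7; next (min(4, -6) <= (step - scale)) evaluates to true; next scale becomes 42; next scale becomes -1; next final value 7
0 and 7 differ, so these are not the same function on this domain.
verdict: not equivalent; witness: base=1, step=-6


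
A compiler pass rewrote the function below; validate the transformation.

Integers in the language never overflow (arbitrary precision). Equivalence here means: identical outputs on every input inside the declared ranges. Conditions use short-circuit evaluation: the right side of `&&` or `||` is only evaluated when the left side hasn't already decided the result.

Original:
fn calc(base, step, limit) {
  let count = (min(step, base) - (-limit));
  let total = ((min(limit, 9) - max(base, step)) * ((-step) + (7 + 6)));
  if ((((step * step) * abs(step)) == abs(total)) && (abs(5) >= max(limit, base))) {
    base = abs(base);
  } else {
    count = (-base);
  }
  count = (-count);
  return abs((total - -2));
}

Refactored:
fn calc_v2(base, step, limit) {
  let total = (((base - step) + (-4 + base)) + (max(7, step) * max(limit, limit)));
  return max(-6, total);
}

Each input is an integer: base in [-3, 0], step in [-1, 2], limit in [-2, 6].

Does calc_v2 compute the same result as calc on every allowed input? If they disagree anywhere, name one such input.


The rewrite breaks on base=-3, step=-1, limit=-2, where the results are 12 and -6.
calc: count := -5 | total := -14 | ((((step * step) * abs(step)) == abs(total)) && (abs(5) >= max(limit, base))): false | count := 3 | count := -3 | result 12
calc_v2: total := -23 | result -6
verdict: not equivalent; witness: base=-3, step=-1, limit=-2


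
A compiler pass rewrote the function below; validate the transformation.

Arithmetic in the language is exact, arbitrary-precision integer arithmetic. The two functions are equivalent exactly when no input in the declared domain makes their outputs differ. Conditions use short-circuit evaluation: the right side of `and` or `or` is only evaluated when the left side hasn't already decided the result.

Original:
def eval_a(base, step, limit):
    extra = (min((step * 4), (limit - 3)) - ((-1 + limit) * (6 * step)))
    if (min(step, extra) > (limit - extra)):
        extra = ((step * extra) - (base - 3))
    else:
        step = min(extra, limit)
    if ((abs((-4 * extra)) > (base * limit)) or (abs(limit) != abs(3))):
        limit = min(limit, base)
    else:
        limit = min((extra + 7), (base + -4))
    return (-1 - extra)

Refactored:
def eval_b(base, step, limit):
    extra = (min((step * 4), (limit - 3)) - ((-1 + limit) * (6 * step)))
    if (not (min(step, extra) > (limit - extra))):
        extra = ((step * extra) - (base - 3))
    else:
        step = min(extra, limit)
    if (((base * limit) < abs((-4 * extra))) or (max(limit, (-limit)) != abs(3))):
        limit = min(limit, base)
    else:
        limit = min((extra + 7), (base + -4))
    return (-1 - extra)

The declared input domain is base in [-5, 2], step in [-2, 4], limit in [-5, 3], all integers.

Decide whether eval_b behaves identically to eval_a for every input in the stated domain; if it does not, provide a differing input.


Consider the input base=-5, step=-2, limit=-5.
eval_a: extra := -80 | (min(step, extra) > (limit - extra)): false | step := -80 | ((abs((-4 * extra)) > (base * limit)) or (abs(limit) != abs(3))): true | limit := -5 | result 79
eval_b: extra := -80 | (not (min(step, extra) > (limit - extra))): true | extra := 168 | (((base * limit) < abs((-4 * extra))) or (max(limit, (-limit)) != abs(3))): true | limit := -5 | result -169
79 and -169 differ, so these are not the same function on this domain.
verdict: not equivalent; witness: base=-5, step=-2, limit=-5


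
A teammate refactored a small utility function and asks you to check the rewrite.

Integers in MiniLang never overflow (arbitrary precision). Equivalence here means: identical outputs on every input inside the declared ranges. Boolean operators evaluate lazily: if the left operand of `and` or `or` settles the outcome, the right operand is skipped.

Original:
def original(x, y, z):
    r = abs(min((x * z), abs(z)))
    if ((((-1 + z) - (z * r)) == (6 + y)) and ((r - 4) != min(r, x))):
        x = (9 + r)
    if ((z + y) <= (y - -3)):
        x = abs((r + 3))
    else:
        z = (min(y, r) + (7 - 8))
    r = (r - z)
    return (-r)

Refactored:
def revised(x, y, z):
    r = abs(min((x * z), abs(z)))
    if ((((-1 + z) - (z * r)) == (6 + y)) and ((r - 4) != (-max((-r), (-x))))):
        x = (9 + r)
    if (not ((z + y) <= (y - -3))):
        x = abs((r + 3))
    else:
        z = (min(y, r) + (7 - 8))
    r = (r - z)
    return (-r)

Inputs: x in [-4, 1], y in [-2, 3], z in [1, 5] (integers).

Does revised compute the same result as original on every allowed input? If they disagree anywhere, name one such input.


These are not equivalent — on x=-4, y=-2, z=1 the outputs split (-3 vs -7).
original: r becomes 4; next ((((-1 + z) - (z * r)) == (6 + y)) and ((r - 4) != min(r, x))) evaluates to false; next ((z + y) <= (y - -3)) evaluates to true; next x becomes 7; next r becomes 3; next final value -3
revised: r becomes 4; next ((((-1 + z) - (z * r)) == (6 + y)) and ((r - 4) != (-max((-r), (-x))))) evaluates to false; next (not ((z + y) <= (y - -3))) evaluates to false; next z becomes -3; next r becomes 7; next final value -7
verdict: not equivalent; witness: x=-4, y=-2, z=1


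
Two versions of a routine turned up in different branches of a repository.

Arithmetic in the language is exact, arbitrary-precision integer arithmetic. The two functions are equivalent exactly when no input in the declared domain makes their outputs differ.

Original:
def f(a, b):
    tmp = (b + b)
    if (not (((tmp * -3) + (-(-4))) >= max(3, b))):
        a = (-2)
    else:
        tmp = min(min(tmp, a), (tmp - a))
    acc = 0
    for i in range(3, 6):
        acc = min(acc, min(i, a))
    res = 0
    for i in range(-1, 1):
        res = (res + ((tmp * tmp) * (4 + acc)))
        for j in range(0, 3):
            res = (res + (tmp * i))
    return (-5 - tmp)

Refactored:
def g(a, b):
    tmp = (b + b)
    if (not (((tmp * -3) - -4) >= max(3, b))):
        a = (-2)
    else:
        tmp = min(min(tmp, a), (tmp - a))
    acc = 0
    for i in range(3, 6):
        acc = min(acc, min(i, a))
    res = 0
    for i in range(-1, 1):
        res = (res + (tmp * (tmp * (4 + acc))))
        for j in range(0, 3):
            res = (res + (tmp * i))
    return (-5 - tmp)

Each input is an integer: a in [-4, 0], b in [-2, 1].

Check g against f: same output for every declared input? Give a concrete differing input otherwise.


This is a faithful refactor — arithmetic usage differs, but the computed results match everywhere.
Spot check at a=-4, b=-2 — f: tmp = -4; (not (((tmp * -3) + (-(-4))) >= max(3, b))) -> false; tmp = -4; acc = 0; [i=3]; acc = -4; [i=4]; acc = -4; [i=5]; acc = -4; res = 0; [i=-1]; res = 0; [j=0]; res = 4; [j=1]; res = 8; [j=2]; res = 12; [i=0]; res = 12; [j=0]; res = 12; [j=1]; res = 12; [j=2]; res = 12; return -1. g: tmp = -4; (not (((tmp * -3) - -4) >= max(3, b))) -> false; tmp = -4; acc = 0; [i=3]; acc = -4; [i=4]; acc = -4; [i=5]; acc = -4; res = 0; [i=-1]; res = 0; [j=0]; res = 4; [j=1]; res = 8; [j=2]; res = 12; [i=0]; res = 12; [j=0]; res = 12; [j=1]; res = 12; [j=2]; res = 12; return -1. Both give -1.
Checked all 20 inputs in the declared domain: the outputs agree on every one.
verdict: equivalent


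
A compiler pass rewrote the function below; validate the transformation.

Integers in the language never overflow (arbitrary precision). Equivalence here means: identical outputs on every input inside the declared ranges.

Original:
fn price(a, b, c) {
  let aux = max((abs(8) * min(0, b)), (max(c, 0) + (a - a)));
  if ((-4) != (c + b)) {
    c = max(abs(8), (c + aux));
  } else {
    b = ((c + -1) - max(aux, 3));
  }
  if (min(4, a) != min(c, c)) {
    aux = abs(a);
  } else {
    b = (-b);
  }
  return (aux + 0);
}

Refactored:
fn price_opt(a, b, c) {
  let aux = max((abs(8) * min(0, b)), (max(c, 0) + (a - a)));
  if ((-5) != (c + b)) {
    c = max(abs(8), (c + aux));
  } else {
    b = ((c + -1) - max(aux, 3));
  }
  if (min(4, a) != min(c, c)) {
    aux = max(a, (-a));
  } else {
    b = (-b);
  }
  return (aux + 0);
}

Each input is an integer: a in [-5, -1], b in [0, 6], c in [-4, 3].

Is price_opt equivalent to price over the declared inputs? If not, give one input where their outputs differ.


There is a counterexample at a=-4, b=0, c=-4: 0 on one side, 4 on the other.
price: aux := 0 | ((-4) != (c + b)): false | b := -8 | (min(4, a) != min(c, c)): false | b := 8 | result 0
price_opt: aux := 0 | ((-5) != (c + b)): true | c := 8 | (min(4, a) != min(c, c)): true | aux := 4 | result 4
verdict: not equivalent; witness: a=-4, b=0, c=-4


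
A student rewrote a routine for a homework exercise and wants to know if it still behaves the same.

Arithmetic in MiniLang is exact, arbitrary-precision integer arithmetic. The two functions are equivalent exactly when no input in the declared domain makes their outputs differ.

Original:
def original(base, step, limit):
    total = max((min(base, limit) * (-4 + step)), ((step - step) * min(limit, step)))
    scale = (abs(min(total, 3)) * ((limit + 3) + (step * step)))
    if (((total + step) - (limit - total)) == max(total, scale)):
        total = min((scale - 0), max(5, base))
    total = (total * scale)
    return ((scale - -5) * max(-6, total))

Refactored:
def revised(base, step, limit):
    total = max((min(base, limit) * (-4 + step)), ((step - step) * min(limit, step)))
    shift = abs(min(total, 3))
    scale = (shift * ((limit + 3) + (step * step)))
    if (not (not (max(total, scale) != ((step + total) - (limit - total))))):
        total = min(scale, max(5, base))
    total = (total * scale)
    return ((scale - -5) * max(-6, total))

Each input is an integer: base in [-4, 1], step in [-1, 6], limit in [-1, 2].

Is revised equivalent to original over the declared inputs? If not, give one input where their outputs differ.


Run the pair on base=-4, step=-1, limit=-1.
original: total = 20; scale = 9; (((total + step) - (limit - total)) == max(total, scale)) -> false; total = 180; return 2520
revised: total = 20; shift = 3; scale = 9; (not (not (max(total, scale) != ((step + total) - (limit - total))))) -> true; total = 5; total = 45; return 630
2520 and 630 differ, so these are not the same function on this domain.
verdict: not equivalent; witness: base=-4, step=-1, limit=-1


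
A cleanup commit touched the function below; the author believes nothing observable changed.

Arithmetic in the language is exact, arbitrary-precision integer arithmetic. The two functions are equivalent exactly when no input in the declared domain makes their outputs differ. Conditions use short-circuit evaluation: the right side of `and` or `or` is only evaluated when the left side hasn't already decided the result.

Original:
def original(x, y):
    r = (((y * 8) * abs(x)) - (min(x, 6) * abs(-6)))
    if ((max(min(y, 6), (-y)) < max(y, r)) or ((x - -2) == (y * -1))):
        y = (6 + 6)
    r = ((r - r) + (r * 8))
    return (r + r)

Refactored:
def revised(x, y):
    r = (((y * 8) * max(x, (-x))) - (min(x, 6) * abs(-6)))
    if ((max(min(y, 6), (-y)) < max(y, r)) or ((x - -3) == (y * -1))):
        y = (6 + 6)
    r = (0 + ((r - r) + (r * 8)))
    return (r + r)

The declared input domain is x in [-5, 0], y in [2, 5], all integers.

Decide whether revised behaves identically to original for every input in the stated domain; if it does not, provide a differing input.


The edit looks behavioral (`-2` became `-3`), but over these ranges it never changes the outcome.
Spot check at x=-3, y=3 — original: r becomes 90; next ((max(min(y, 6), (-y)) < max(y, r)) or ((x - -2) == (y * -1))) evaluates to true; next y becomes 12; next r becomes 720; next final value 1440. revised: r becomes 90; next ((max(min(y, 6), (-y)) < max(y, r)) or ((x - -3) == (y * -1))) evaluates to true; next y becomes 12; next r becomes 720; next final value 1440. Both give 1440.
Sweeping the whole domain (24 inputs) finds no disagreement.
verdict: equivalent


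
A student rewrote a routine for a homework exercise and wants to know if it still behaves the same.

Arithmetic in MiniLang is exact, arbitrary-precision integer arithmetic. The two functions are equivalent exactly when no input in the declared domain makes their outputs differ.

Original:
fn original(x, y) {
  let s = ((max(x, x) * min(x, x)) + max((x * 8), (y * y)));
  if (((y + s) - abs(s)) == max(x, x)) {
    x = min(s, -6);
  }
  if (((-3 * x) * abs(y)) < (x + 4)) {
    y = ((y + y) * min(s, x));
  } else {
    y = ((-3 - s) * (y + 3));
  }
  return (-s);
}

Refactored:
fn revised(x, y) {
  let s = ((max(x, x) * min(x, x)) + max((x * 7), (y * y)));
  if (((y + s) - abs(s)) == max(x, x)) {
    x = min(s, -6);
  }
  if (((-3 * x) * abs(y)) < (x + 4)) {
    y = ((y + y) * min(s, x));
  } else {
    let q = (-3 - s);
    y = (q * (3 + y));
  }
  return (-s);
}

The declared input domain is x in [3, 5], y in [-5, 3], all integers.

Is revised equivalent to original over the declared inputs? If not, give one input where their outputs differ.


Evaluate both at x=3, y=-4.
original: s=33, then (((y + s) - abs(s)) == max(x, x)) is false, then (((-3 * x) * abs(y)) < (x + 4)) is true, then y=-24, then returns -33
revised: s=30, then (((y + s) - abs(s)) == max(x, x)) is false, then (((-3 * x) * abs(y)) < (x + 4)) is true, then y=-24, then returns -30
-33 != -30, so the rewrite changes behavior.
verdict: not equivalent; witness: x=3, y=-4


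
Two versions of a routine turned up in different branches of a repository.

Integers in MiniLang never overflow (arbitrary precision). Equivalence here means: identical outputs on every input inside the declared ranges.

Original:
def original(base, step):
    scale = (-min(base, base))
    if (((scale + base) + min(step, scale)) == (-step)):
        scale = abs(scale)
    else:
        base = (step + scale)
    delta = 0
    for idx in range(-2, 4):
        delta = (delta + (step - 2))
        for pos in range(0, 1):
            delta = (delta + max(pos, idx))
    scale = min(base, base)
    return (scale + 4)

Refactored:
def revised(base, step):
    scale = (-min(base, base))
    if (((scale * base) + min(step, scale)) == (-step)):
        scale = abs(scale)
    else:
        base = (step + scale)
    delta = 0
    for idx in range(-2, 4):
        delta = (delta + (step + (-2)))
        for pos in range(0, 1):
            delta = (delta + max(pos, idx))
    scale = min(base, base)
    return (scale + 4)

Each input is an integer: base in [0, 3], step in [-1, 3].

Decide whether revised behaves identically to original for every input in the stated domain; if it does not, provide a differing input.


There is a counterexample at base=1, step=1: 5 on one side, 4 on the other.
original: scale := -1 | (((scale + base) + min(step, scale)) == (-step)): true | scale := 1 | delta := 0 | iter idx=-2: | delta := -1 | iter pos=0: | delta := -1 | iter idx=-1: | delta := -2 | iter pos=0: | delta := -2 | iter idx=0: | delta := -3 | iter pos=0: | delta := -3 | iter idx=1: | delta := -4 | iter pos=0: | delta := -3 | iter idx=2: | delta := -4 | iter pos=0: | delta := -2 | iter idx=3: | delta := -3 | iter pos=0: | delta := 0 | scale := 1 | result 5
revised: scale := -1 | (((scale * base) + min(step, scale)) == (-step)): false | base := 0 | delta := 0 | iter idx=-2: | delta := -1 | iter pos=0: | delta := -1 | iter idx=-1: | delta := -2 | iter pos=0: | delta := -2 | iter idx=0: | delta := -3 | iter pos=0: | delta := -3 | iter idx=1: | delta := -4 | iter pos=0: | delta := -3 | iter idx=2: | delta := -4 | iter pos=0: | delta := -2 | iter idx=3: | delta := -3 | iter pos=0: | delta := 0 | scale := 0 | result 4
verdict: not equivalent; witness: base=1, step=1


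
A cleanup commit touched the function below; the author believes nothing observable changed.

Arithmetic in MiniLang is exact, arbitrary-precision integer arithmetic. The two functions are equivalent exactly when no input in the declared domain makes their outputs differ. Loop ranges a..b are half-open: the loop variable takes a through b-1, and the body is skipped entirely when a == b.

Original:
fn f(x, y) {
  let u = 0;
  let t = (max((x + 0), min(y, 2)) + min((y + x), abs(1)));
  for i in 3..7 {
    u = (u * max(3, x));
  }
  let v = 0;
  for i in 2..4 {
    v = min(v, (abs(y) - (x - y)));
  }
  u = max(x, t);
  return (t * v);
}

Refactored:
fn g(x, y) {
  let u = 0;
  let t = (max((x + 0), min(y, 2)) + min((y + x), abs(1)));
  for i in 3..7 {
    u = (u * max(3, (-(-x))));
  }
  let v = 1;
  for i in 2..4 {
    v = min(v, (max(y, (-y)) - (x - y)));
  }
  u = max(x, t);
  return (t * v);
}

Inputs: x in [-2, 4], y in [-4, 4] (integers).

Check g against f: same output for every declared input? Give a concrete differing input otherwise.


Try x=-2, y=-4.
f: u := 0 | t := -8 | iter i=3: | u := 0 | iter i=4: | u := 0 | iter i=5: | u := 0 | iter i=6: | u := 0 | v := 0 | iter i=2: | v := 0 | iter i=3: | v := 0 | u := -2 | result 0
g: u := 0 | t := -8 | iter i=3: | u := 0 | iter i=4: | u := 0 | iter i=5: | u := 0 | iter i=6: | u := 0 | v := 1 | iter i=2: | v := 1 | iter i=3: | v := 1 | u := -2 | result -8
0 and -8 differ, so these are not the same function on this domain.
verdict: not equivalent; witness: x=-2, y=-4


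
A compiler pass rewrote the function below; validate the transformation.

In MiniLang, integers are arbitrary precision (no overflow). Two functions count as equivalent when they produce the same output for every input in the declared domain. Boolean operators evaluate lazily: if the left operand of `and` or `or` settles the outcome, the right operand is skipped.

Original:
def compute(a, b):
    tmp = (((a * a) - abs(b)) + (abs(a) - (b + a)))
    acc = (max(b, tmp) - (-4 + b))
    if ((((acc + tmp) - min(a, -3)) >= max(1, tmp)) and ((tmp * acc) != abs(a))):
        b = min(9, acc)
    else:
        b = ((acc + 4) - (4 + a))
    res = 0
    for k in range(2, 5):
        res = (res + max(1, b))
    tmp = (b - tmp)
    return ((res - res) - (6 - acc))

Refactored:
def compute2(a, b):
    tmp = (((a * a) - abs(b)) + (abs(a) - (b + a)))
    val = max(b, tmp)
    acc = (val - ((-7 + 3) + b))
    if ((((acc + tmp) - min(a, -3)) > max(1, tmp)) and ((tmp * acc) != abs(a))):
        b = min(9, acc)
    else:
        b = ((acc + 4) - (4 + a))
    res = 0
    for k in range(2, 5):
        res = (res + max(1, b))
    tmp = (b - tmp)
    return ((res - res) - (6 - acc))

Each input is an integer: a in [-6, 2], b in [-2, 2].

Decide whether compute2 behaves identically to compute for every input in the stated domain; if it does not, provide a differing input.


Equivalent. The suspicious edit (`(((acc + tmp) - min(a, -3)) >= max(1, tmp))` became `(((acc + tmp) - min(a, -3)) > max(1, tmp))`) never changes the result for any input inside the declared domain.
Across all 45 domain points the two functions coincide.
One worked example (a=2, b=-2) — compute: tmp := 4 | acc := 10 | ((((acc + tmp) - min(a, -3)) >= max(1, tmp)) and ((tmp * acc) != abs(a))): true | b := 9 | res := 0 | iter k=2: | res := 9 | iter k=3: | res := 18 | iter k=4: | res := 27 | tmp := 5 | result 4; compute2: tmp := 4 | val := 4 | acc := 10 | ((((acc + tmp) - min(a, -3)) > max(1, tmp)) and ((tmp * acc) != abs(a))): true | b := 9 | res := 0 | iter k=2: | res := 9 | iter k=3: | res := 18 | iter k=4: | res := 27 | tmp := 5 | result 4; agreement on 4.
verdict: equivalent


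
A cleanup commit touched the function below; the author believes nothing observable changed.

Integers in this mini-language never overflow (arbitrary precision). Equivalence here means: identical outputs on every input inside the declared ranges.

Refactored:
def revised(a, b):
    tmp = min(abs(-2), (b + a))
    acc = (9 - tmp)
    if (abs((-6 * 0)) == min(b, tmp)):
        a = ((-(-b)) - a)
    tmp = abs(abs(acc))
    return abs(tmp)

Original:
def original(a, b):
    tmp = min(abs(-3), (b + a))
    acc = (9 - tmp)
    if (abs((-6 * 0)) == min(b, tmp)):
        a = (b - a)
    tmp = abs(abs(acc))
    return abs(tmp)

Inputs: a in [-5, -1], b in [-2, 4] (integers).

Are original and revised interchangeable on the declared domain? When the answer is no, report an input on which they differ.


Take a=-1, b=4.
original: tmp = 3; acc = 6; (abs((-6 * 0)) == min(b, tmp)) -> false; tmp = 6; return 6
revised: tmp = 2; acc = 7; (abs((-6 * 0)) == min(b, tmp)) -> false; tmp = 7; return 7
6 vs 7 — the two versions disagree here.
verdict: not equivalent; witness: a=-1, b=4


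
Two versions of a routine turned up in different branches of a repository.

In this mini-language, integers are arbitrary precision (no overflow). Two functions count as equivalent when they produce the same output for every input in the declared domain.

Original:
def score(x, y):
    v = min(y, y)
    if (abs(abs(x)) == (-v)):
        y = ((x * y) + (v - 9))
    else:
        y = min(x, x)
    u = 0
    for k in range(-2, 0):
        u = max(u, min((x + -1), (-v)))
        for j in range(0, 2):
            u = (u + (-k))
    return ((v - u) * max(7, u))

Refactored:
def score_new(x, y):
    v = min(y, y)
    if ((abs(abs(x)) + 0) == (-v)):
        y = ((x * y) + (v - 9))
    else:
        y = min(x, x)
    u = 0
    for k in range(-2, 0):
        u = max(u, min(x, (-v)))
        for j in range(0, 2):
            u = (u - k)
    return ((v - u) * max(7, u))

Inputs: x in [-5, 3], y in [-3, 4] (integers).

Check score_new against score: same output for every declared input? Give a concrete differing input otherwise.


Consider the input x=1, y=-3.
score: v := -3 | (abs(abs(x)) == (-v)): false | y := 1 | u := 0 | iter k=-2: | u := 0 | iter j=0: | u := 2 | iter j=1: | u := 4 | iter k=-1: | u := 4 | iter j=0: | u := 5 | iter j=1: | u := 6 | result -63
score_new: v := -3 | ((abs(abs(x)) + 0) == (-v)): false | y := 1 | u := 0 | iter k=-2: | u := 1 | iter j=0: | u := 3 | iter j=1: | u := 5 | iter k=-1: | u := 5 | iter j=0: | u := 6 | iter j=1: | u := 7 | result -70
-63 and -70 differ, so these are not the same function on this domain.
verdict: not equivalent; witness: x=1, y=-3


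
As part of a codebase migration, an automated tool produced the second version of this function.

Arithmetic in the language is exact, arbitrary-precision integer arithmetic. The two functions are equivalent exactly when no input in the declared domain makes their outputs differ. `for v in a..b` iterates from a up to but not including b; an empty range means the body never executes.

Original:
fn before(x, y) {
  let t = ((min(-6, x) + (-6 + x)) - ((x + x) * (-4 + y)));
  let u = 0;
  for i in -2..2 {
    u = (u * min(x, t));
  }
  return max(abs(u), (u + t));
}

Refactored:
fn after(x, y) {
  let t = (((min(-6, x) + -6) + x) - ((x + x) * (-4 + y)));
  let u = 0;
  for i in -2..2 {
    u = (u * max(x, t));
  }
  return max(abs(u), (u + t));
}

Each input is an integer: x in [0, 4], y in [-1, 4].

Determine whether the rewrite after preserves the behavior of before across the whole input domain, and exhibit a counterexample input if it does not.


Equivalent. The edit looks behavioral (`min(x, t)` became `max(x, t)`), but over these ranges it never changes the outcome.
Sweeping the whole domain (30 inputs) finds no disagreement.
One worked example (x=1, y=1) — before: t = -5; u = 0; [i=-2]; u = 0; [i=-1]; u = 0; [i=0]; u = 0; [i=1]; u = 0; return 0; after: t = -5; u = 0; [i=-2]; u = 0; [i=-1]; u = 0; [i=0]; u = 0; [i=1]; u = 0; return 0; agreement on 0.
verdict: equivalent
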